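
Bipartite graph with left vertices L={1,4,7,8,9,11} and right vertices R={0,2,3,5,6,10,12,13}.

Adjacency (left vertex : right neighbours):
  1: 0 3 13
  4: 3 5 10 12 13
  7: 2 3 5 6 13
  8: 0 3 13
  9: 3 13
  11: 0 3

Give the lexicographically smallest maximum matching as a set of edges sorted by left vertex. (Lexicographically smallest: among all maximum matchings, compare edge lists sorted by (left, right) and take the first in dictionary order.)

|M| = 5 (so the lex-smallest maximum matching has 5 edges)
process left vertices in ascending order; for each, take the smallest-labelled available neighbour that still permits 5 edges overall, or leave it unmatched if none does
lex-smallest matching: {1-0, 4-5, 7-2, 8-3, 9-13}

Lex-smallest maximum matching: {(1,0), (4,5), (7,2), (8,3), (9,13)}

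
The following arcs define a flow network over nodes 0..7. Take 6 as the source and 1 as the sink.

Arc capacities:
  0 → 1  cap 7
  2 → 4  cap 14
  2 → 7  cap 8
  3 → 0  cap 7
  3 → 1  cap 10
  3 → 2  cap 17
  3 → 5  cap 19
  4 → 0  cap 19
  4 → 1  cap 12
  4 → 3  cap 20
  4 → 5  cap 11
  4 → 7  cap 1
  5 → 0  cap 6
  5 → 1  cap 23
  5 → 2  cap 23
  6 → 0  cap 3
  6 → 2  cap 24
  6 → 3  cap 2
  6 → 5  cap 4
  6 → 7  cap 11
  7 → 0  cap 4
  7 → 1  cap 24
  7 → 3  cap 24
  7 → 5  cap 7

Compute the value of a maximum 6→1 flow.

Maximum flow value: 42

augment #1: 6→0→1 bottleneck 3, total now 3
augment #2: 6→3→1 bottleneck 2, total now 5
augment #3: 6→5→1 bottleneck 4, total now 9
augment #4: 6→7→1 bottleneck 11, total now 20
augment #5: 6→2→4→1 bottleneck 12, total now 32
augment #6: 6→2→7→1 bottleneck 8, total now 40
augment #7: 6→2→4→0→1 bottleneck 2, total now 42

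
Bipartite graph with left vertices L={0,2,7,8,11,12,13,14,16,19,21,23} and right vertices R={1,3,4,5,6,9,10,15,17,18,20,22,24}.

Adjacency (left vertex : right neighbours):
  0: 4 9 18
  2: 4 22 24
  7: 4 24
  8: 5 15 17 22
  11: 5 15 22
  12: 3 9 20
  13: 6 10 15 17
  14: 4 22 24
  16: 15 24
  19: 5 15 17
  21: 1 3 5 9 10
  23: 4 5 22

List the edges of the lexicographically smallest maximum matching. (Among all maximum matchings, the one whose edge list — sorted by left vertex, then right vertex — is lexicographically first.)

Lex-smallest maximum matching: {(0,9), (2,4), (7,24), (8,5), (11,15), (12,3), (13,6), (14,22), (19,17), (21,1)}

|M| = 10 (so the lex-smallest maximum matching has 10 edges)
process left vertices in ascending order; for each, take the smallest-labelled available neighbour that still permits 10 edges overall, or leave it unmatched if none does
lex-smallest matching: {0-9, 2-4, 7-24, 8-5, 11-15, 12-3, 13-6, 14-22, 19-17, 21-1}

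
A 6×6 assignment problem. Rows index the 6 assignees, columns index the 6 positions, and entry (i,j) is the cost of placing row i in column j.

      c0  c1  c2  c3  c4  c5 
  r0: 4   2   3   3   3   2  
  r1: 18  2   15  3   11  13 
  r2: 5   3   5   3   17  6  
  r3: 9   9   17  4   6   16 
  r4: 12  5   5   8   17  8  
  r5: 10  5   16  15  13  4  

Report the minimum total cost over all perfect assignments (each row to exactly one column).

optimal assignment: row0→col4 (cost 3), row1→col1 (cost 2), row2→col0 (cost 5), row3→col3 (cost 4), row4→col2 (cost 5), row5→col5 (cost 4)
total = 3 + 2 + 5 + 4 + 5 + 4 = 23

Minimum assignment cost: 23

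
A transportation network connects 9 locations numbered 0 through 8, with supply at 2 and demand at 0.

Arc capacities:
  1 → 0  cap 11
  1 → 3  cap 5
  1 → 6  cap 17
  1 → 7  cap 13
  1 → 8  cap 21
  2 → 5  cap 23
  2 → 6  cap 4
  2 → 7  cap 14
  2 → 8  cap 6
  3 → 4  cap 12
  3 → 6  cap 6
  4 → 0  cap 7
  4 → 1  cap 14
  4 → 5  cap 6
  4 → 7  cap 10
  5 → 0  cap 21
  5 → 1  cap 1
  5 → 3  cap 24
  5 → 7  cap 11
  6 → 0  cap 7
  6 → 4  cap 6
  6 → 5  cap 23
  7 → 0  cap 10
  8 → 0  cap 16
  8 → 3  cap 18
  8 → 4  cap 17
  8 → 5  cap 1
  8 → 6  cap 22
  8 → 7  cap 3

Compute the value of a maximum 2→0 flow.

augment #1: 2→5→0 bottleneck 21, total now 21
augment #2: 2→6→0 bottleneck 4, total now 25
augment #3: 2→7→0 bottleneck 10, total now 35
augment #4: 2→8→0 bottleneck 6, total now 41
augment #5: 2→5→1→0 bottleneck 1, total now 42
augment #6: 2→5→3→4→0 bottleneck 1, total now 43

Maximum flow value: 43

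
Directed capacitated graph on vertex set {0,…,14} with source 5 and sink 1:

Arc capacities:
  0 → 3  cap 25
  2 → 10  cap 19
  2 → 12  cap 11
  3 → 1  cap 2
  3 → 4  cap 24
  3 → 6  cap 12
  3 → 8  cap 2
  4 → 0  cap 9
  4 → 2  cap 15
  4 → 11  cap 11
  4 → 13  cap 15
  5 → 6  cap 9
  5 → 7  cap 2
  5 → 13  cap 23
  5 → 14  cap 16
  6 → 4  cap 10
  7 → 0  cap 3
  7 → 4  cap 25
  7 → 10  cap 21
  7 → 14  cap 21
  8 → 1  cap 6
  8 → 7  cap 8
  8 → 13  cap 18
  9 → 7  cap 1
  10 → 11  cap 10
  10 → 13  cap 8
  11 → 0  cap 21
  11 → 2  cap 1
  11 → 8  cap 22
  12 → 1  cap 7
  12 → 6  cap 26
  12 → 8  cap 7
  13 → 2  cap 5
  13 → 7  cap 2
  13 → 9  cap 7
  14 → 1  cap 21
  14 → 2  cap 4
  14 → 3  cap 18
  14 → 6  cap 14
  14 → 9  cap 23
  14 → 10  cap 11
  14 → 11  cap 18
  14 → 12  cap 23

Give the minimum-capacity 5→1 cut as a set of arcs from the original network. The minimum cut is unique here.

Min-cut arcs: {(5,6), (5,7), (5,14), (9,7), (13,2), (13,7)} (total capacity 35)

augment #1: 5→14→1 push 16
augment #2: 5→7→14→1 push 2
augment #3: 5→13→2→12→1 push 5
augment #4: 5→13→7→14→1 push 2
augment #5: 5→6→4→0→3→1 push 2
augment #6: 5→6→4→2→12→1 push 2
augment #7: 5→6→4→11→8→1 push 5
augment #8: 5→13→9→7→14→1 push 1
max flow = 35; residual-reachable set from 5 gives S-side
cut edges (S→T): {(5,6), (5,7), (5,14), (9,7), (13,2), (13,7)} total cap 35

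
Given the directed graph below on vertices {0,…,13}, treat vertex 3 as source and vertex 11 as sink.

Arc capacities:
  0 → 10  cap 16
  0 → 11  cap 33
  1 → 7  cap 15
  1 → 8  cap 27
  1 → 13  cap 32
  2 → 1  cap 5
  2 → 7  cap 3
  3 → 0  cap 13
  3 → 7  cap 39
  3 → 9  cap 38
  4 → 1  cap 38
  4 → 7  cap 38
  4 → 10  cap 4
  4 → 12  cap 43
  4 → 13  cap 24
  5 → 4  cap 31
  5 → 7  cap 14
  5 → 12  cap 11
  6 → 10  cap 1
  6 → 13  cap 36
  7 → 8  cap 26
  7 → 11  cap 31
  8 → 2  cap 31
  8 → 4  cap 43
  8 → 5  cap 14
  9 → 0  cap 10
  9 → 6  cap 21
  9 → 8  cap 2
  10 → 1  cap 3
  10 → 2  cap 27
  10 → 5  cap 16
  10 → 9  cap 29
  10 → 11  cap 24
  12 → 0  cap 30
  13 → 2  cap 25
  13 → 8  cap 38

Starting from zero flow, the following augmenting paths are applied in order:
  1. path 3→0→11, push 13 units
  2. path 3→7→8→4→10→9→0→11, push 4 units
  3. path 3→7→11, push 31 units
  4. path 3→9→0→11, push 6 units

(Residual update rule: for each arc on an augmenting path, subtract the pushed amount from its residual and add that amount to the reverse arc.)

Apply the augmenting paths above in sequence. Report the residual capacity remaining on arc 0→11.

after path 1 (3→0→11, push 13): res(0,11)=20
after path 2 (3→7→8→4→10→9→0→11, push 4): res(0,11)=16
after path 3 (3→7→11, push 31): res(0,11)=16
after path 4 (3→9→0→11, push 6): res(0,11)=10

Residual capacity of (0,11): 10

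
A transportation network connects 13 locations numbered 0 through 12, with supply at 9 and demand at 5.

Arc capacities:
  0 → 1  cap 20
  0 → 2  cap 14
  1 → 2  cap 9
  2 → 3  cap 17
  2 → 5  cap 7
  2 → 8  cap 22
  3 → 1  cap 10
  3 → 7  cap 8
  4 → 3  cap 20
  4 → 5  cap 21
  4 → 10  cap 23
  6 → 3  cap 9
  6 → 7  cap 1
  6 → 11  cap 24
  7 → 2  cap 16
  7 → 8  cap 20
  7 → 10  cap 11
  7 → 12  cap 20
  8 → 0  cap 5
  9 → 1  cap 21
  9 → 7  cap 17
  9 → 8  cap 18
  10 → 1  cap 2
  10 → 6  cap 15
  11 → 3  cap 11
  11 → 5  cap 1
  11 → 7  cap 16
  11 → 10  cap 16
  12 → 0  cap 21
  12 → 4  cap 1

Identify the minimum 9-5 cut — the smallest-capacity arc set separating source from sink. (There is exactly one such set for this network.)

augment #1: 9→1→2→5 push 7
augment #2: 9→7→12→4→5 push 1
augment #3: 9→7→10→6→11→5 push 1
max flow = 9; residual-reachable set from 9 gives S-side
cut edges (S→T): {(2,5), (11,5), (12,4)} total cap 9

Min-cut arcs: {(2,5), (11,5), (12,4)} (total capacity 9)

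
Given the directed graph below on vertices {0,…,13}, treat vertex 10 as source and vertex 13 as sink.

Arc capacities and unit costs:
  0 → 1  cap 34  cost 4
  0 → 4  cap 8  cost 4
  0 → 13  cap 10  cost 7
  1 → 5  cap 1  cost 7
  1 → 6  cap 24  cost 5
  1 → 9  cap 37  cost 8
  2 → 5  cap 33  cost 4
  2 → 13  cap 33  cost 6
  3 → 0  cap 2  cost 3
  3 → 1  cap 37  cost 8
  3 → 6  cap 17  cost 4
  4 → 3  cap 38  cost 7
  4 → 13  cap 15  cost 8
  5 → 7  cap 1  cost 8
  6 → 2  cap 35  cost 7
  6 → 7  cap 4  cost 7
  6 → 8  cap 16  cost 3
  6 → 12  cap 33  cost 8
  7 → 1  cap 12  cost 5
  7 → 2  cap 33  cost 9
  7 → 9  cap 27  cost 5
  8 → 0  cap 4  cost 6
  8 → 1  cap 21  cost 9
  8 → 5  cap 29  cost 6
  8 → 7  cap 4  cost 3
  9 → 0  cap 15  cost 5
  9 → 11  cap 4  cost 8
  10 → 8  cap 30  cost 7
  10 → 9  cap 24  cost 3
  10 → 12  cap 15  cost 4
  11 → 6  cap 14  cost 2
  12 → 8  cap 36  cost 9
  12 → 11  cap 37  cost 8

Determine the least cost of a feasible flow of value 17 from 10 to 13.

Minimum cost for 17 units: 300

shortest-cost path #1: 10→9→0→13 push 10 @ unit cost 15 (adds 150)
shortest-cost path #2: 10→9→0→4→13 push 5 @ unit cost 20 (adds 100)
shortest-cost path #3: 10→8→0→4→13 push 2 @ unit cost 25 (adds 50)
total cost = 300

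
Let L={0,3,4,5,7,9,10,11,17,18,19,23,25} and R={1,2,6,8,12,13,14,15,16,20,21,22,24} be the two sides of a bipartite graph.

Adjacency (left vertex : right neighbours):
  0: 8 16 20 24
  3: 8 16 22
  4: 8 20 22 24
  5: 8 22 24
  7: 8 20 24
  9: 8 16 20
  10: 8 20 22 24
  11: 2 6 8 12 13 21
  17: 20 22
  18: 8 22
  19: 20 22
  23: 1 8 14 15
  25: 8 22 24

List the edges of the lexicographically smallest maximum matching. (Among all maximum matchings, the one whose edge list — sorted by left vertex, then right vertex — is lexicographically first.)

|M| = 7 (so the lex-smallest maximum matching has 7 edges)
process left vertices in ascending order; for each, take the smallest-labelled available neighbour that still permits 7 edges overall, or leave it unmatched if none does
lex-smallest matching: {0-8, 3-16, 4-20, 5-22, 7-24, 11-2, 23-1}

Lex-smallest maximum matching: {(0,8), (3,16), (4,20), (5,22), (7,24), (11,2), (23,1)}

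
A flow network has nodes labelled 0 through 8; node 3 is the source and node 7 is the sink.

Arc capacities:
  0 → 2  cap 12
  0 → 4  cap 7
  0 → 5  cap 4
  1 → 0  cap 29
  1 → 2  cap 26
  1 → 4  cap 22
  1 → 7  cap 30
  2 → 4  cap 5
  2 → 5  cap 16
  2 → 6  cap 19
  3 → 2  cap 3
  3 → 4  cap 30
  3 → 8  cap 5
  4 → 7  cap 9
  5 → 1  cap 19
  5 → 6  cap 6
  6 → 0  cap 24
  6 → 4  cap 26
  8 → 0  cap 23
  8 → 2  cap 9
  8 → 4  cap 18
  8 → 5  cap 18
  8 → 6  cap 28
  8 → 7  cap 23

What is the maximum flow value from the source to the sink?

Maximum flow value: 17

augment #1: 3→4→7 bottleneck 9, total now 9
augment #2: 3→8→7 bottleneck 5, total now 14
augment #3: 3→2→5→1→7 bottleneck 3, total now 17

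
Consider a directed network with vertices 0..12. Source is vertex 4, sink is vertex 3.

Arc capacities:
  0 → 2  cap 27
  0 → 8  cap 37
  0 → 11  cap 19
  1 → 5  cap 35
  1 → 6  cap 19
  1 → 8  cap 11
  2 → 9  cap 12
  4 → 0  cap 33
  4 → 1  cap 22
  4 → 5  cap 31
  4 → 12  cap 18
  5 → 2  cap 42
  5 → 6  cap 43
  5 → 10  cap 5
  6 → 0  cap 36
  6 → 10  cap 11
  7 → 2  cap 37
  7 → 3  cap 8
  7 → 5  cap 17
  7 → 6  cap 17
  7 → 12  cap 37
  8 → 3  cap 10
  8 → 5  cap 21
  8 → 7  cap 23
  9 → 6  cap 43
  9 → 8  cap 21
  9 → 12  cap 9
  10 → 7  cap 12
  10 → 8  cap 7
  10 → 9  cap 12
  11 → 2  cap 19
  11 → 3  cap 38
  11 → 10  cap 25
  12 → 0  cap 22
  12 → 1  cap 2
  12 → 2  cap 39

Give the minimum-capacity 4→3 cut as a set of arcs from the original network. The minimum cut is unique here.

Min-cut arcs: {(0,11), (7,3), (8,3)} (total capacity 37)

augment #1: 4→0→8→3 push 10
augment #2: 4→0→11→3 push 19
augment #3: 4→0→8→7→3 push 4
augment #4: 4→1→8→7→3 push 4
max flow = 37; residual-reachable set from 4 gives S-side
cut edges (S→T): {(0,11), (7,3), (8,3)} total cap 37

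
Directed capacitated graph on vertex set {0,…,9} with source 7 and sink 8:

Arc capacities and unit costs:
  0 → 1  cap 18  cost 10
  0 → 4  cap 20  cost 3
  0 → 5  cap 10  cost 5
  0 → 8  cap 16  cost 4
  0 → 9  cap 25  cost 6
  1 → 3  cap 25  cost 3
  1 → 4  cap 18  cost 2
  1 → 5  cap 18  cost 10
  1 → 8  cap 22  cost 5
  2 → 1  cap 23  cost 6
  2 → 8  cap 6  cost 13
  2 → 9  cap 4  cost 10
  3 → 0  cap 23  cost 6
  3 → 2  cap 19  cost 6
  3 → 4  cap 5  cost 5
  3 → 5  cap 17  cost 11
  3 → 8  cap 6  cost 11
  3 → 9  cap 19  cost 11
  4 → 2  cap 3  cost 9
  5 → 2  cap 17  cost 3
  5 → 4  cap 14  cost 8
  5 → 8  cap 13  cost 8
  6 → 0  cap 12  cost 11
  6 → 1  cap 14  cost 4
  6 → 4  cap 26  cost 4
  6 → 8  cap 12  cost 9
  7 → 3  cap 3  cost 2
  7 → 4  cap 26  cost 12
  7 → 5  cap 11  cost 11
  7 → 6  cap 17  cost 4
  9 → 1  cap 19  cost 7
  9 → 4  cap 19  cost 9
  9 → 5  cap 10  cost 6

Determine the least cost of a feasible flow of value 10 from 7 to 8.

shortest-cost path #1: 7→3→0→8 push 3 @ unit cost 12 (adds 36)
shortest-cost path #2: 7→6→8 push 7 @ unit cost 13 (adds 91)
total cost = 127

Minimum cost for 10 units: 127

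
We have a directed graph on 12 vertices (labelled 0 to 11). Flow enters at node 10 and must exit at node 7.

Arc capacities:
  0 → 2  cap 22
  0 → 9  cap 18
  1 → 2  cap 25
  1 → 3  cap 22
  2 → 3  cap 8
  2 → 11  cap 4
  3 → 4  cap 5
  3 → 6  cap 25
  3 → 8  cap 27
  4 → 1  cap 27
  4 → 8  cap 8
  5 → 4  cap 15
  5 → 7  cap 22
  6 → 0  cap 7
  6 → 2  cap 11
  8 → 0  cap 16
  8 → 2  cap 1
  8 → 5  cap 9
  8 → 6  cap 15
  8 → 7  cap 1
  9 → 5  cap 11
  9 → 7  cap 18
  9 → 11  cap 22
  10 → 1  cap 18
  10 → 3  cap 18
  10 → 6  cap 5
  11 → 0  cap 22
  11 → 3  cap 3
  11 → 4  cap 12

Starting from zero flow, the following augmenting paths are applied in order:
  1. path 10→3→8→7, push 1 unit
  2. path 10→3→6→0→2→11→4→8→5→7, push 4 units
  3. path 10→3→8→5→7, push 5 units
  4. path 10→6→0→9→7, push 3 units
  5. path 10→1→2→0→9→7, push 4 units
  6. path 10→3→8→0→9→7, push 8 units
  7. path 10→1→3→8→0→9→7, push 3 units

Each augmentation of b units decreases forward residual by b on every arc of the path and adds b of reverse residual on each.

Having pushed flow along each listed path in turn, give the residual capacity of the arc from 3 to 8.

after path 1 (10→3→8→7, push 1): res(3,8)=26
after path 2 (10→3→6→0→2→11→4→8→5→7, push 4): res(3,8)=26
after path 3 (10→3→8→5→7, push 5): res(3,8)=21
after path 4 (10→6→0→9→7, push 3): res(3,8)=21
after path 5 (10→1→2→0→9→7, push 4): res(3,8)=21
after path 6 (10→3→8→0→9→7, push 8): res(3,8)=13
after path 7 (10→1→3→8→0→9→7, push 3): res(3,8)=10

Residual capacity of (3,8): 10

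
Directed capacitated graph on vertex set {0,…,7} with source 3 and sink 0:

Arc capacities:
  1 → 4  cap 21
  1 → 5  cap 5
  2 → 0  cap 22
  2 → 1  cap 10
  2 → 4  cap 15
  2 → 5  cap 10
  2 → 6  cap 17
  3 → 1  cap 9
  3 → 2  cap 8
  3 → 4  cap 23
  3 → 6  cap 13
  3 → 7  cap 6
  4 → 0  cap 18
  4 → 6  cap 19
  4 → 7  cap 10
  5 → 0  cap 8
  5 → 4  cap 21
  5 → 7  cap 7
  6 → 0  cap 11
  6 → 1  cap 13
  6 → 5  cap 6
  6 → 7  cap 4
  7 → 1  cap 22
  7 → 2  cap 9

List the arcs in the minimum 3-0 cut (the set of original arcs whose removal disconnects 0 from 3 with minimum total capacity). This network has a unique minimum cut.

augment #1: 3→2→0 push 8
augment #2: 3→4→0 push 18
augment #3: 3→6→0 push 11
augment #4: 3→1→5→0 push 5
augment #5: 3→6→5→0 push 2
augment #6: 3→7→2→0 push 6
augment #7: 3→4→6→5→0 push 1
augment #8: 3→4→7→2→0 push 3
max flow = 54; residual-reachable set from 3 gives S-side
cut edges (S→T): {(3,2), (4,0), (5,0), (6,0), (7,2)} total cap 54

Min-cut arcs: {(3,2), (4,0), (5,0), (6,0), (7,2)} (total capacity 54)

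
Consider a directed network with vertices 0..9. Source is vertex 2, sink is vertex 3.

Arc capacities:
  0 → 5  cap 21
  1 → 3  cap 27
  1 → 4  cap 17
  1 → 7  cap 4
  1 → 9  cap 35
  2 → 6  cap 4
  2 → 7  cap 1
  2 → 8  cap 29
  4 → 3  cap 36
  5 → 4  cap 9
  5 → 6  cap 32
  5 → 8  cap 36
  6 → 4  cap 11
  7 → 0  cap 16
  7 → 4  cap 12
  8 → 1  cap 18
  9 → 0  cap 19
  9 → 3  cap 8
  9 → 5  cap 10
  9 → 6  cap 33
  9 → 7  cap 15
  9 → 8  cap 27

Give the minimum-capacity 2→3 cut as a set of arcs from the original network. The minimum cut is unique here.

Min-cut arcs: {(2,6), (2,7), (8,1)} (total capacity 23)

augment #1: 2→6→4→3 push 4
augment #2: 2→7→4→3 push 1
augment #3: 2→8→1→3 push 18
max flow = 23; residual-reachable set from 2 gives S-side
cut edges (S→T): {(2,6), (2,7), (8,1)} total cap 23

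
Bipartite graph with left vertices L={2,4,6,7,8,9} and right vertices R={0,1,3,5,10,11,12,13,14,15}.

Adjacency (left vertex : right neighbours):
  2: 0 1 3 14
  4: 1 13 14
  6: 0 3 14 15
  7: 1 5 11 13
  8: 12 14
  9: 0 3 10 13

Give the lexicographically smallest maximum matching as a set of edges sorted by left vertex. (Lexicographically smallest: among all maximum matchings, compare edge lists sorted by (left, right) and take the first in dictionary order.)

Lex-smallest maximum matching: {(2,0), (4,1), (6,3), (7,5), (8,12), (9,10)}

|M| = 6 (so the lex-smallest maximum matching has 6 edges)
process left vertices in ascending order; for each, take the smallest-labelled available neighbour that still permits 6 edges overall, or leave it unmatched if none does
lex-smallest matching: {2-0, 4-1, 6-3, 7-5, 8-12, 9-10}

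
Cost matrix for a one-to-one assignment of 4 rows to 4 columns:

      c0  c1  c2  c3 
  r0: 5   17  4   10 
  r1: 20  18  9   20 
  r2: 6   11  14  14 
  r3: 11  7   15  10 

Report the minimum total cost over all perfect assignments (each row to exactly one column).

Minimum assignment cost: 32

optimal assignment: row0→col3 (cost 10), row1→col2 (cost 9), row2→col0 (cost 6), row3→col1 (cost 7)
total = 10 + 9 + 6 + 7 = 32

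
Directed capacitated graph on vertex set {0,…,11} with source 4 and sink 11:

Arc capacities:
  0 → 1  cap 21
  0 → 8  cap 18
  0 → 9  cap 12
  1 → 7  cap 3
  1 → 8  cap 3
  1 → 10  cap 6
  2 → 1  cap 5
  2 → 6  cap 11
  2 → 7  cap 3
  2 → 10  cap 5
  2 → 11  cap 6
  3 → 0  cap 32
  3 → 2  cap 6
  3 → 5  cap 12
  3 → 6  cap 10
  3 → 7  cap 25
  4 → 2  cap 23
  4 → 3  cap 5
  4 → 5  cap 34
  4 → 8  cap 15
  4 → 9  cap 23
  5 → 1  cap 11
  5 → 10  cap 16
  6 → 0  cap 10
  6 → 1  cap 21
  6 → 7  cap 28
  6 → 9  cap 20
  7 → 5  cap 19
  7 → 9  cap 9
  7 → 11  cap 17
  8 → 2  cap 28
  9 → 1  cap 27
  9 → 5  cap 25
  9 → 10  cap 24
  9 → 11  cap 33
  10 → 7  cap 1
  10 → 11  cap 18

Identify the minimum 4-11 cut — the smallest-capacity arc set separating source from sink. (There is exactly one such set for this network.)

Min-cut arcs: {(1,7), (2,6), (2,7), (2,11), (4,3), (4,9), (10,7), (10,11)} (total capacity 70)

augment #1: 4→2→11 push 6
augment #2: 4→9→11 push 23
augment #3: 4→2→7→11 push 3
augment #4: 4→2→10→11 push 5
augment #5: 4→3→7→11 push 5
augment #6: 4→5→10→11 push 13
augment #7: 4→2→1→7→11 push 3
augment #8: 4→2→6→7→11 push 6
augment #9: 4→5→10→7→9→11 push 1
augment #10: 4→8→2→6→9→11 push 5
max flow = 70; residual-reachable set from 4 gives S-side
cut edges (S→T): {(1,7), (2,6), (2,7), (2,11), (4,3), (4,9), (10,7), (10,11)} total cap 70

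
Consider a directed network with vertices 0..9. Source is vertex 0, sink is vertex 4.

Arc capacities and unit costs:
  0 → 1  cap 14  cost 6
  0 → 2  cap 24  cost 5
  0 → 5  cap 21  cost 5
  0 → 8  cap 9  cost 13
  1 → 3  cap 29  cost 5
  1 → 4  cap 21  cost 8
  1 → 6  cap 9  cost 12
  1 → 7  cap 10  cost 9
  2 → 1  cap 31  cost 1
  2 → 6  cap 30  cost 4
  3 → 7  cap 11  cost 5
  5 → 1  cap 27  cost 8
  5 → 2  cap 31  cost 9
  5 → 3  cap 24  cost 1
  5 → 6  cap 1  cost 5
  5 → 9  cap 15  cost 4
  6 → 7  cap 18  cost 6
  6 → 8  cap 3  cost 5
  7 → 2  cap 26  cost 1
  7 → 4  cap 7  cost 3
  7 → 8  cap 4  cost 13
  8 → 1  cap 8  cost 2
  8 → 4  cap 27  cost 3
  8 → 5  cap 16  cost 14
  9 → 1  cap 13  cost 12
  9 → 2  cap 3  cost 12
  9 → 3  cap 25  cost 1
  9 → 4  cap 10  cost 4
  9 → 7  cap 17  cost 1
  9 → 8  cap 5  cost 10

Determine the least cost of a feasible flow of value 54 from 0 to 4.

Minimum cost for 54 units: 804

shortest-cost path #1: 0→5→9→4 push 10 @ unit cost 13 (adds 130)
shortest-cost path #2: 0→5→9→7→4 push 5 @ unit cost 13 (adds 65)
shortest-cost path #3: 0→1→4 push 14 @ unit cost 14 (adds 196)
shortest-cost path #4: 0→2→1→4 push 7 @ unit cost 14 (adds 98)
shortest-cost path #5: 0→5→3→7→4 push 2 @ unit cost 14 (adds 28)
shortest-cost path #6: 0→8→4 push 9 @ unit cost 16 (adds 144)
shortest-cost path #7: 0→2→6→8→4 push 3 @ unit cost 17 (adds 51)
shortest-cost path #8: 0→5→3→7→9→8→4 push 4 @ unit cost 23 (adds 92)
total cost = 804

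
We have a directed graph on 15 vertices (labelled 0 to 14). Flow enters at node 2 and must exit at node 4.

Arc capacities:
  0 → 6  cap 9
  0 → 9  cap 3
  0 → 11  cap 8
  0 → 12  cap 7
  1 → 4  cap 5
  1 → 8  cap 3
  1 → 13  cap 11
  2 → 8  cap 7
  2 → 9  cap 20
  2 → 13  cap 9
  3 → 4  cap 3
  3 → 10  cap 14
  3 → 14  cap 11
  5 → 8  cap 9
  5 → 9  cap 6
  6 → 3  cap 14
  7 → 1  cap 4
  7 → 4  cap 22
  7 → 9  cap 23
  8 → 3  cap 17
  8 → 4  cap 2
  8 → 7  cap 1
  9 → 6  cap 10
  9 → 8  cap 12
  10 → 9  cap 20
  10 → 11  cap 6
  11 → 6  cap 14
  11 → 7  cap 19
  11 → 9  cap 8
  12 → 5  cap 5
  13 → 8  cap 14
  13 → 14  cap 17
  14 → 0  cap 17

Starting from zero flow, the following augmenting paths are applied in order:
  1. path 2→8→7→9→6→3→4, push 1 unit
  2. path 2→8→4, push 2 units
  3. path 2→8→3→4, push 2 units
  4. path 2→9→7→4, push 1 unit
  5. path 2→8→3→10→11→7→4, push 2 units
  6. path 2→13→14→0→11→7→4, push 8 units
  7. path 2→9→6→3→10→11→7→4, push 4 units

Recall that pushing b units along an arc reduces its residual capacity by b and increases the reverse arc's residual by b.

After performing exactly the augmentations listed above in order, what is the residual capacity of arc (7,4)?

after path 1 (2→8→7→9→6→3→4, push 1): res(7,4)=22
after path 2 (2→8→4, push 2): res(7,4)=22
after path 3 (2→8→3→4, push 2): res(7,4)=22
after path 4 (2→9→7→4, push 1): res(7,4)=21
after path 5 (2→8→3→10→11→7→4, push 2): res(7,4)=19
after path 6 (2→13→14→0→11→7→4, push 8): res(7,4)=11
after path 7 (2→9→6→3→10→11→7→4, push 4): res(7,4)=7

Residual capacity of (7,4): 7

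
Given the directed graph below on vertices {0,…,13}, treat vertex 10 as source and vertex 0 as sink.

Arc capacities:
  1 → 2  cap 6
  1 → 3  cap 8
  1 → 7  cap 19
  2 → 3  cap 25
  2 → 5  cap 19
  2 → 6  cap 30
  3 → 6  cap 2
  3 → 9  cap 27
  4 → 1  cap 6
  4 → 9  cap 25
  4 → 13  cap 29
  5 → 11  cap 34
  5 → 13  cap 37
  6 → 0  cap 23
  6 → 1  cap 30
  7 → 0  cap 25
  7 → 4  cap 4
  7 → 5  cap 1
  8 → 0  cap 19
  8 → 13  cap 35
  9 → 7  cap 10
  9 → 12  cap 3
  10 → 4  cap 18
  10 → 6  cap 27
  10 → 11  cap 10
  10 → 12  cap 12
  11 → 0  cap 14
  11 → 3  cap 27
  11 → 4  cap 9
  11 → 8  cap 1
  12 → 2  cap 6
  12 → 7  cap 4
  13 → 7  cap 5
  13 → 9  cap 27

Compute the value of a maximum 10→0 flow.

augment #1: 10→6→0 bottleneck 23, total now 23
augment #2: 10→11→0 bottleneck 10, total now 33
augment #3: 10→12→7→0 bottleneck 4, total now 37
augment #4: 10→4→1→7→0 bottleneck 6, total now 43
augment #5: 10→4→9→7→0 bottleneck 10, total now 53
augment #6: 10→4→13→7→0 bottleneck 2, total now 55
augment #7: 10→6→1→7→0 bottleneck 3, total now 58
augment #8: 10→12→2→5→11→0 bottleneck 4, total now 62
augment #9: 10→12→2→5→11→8→0 bottleneck 1, total now 63

Maximum flow value: 63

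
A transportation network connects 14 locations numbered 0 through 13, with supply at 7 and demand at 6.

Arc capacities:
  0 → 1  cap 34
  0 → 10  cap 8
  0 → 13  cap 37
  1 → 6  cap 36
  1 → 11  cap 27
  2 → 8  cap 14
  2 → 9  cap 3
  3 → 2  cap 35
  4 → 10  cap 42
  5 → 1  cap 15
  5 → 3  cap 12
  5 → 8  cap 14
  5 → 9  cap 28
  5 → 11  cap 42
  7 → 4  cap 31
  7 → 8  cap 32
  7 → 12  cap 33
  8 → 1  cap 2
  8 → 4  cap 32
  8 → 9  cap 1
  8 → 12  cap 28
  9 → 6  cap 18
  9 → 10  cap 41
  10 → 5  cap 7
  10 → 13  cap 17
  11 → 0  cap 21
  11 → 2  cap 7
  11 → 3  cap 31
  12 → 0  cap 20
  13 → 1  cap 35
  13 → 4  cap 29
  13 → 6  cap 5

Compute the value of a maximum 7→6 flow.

augment #1: 7→8→1→6 bottleneck 2, total now 2
augment #2: 7→8→9→6 bottleneck 1, total now 3
augment #3: 7→4→10→13→6 bottleneck 5, total now 8
augment #4: 7→12→0→1→6 bottleneck 20, total now 28
augment #5: 7→4→10→5→1→6 bottleneck 7, total now 35
augment #6: 7→4→10→13→1→6 bottleneck 7, total now 42
augment #7: 7→4→10→13→1→5→9→6 bottleneck 5, total now 47

Maximum flow value: 47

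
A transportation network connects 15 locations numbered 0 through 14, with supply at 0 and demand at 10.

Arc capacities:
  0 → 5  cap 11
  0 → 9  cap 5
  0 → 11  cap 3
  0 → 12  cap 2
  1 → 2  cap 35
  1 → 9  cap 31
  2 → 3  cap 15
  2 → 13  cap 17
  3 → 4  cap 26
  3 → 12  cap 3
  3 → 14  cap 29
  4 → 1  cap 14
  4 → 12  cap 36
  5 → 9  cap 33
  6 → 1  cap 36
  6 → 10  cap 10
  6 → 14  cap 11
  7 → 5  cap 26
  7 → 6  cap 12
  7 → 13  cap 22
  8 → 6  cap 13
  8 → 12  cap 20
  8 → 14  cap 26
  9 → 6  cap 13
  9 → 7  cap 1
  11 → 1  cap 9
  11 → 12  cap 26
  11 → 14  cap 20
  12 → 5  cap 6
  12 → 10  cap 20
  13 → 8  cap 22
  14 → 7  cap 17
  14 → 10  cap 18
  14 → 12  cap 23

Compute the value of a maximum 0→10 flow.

augment #1: 0→12→10 bottleneck 2, total now 2
augment #2: 0→9→6→10 bottleneck 5, total now 7
augment #3: 0→11→12→10 bottleneck 3, total now 10
augment #4: 0→5→9→6→10 bottleneck 5, total now 15
augment #5: 0→5→9→6→14→10 bottleneck 3, total now 18
augment #6: 0→5→9→7→6→14→10 bottleneck 1, total now 19

Maximum flow value: 19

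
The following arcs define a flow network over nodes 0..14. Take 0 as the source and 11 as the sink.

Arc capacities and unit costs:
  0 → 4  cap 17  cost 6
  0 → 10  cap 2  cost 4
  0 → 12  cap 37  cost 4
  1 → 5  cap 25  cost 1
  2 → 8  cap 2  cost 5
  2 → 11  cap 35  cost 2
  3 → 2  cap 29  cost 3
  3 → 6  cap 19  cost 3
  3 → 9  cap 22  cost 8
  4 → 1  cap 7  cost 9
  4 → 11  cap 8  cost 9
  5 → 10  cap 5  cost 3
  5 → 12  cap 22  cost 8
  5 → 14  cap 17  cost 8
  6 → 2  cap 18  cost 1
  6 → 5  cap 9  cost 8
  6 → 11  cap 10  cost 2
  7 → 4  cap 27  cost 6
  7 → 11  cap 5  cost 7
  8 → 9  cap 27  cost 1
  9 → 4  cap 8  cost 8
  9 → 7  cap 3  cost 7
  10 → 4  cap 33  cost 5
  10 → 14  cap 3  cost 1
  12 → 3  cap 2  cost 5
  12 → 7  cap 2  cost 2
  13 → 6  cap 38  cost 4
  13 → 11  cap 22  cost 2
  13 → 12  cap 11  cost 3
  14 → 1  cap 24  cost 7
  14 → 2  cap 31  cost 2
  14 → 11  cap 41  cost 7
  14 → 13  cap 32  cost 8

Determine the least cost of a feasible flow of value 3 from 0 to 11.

shortest-cost path #1: 0→10→14→2→11 push 2 @ unit cost 9 (adds 18)
shortest-cost path #2: 0→12→7→11 push 1 @ unit cost 13 (adds 13)
total cost = 31

Minimum cost for 3 units: 31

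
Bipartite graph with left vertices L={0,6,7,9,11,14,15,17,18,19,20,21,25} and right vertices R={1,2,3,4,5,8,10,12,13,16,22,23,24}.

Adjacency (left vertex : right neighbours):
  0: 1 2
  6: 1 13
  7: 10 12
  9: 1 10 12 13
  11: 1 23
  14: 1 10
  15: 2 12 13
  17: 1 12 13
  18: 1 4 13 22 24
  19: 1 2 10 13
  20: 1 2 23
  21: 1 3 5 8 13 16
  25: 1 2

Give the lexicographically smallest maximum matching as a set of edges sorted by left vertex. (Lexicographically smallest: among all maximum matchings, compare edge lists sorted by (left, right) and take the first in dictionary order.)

Lex-smallest maximum matching: {(0,1), (6,13), (7,10), (9,12), (11,23), (15,2), (18,4), (21,3)}

|M| = 8 (so the lex-smallest maximum matching has 8 edges)
process left vertices in ascending order; for each, take the smallest-labelled available neighbour that still permits 8 edges overall, or leave it unmatched if none does
lex-smallest matching: {0-1, 6-13, 7-10, 9-12, 11-23, 15-2, 18-4, 21-3}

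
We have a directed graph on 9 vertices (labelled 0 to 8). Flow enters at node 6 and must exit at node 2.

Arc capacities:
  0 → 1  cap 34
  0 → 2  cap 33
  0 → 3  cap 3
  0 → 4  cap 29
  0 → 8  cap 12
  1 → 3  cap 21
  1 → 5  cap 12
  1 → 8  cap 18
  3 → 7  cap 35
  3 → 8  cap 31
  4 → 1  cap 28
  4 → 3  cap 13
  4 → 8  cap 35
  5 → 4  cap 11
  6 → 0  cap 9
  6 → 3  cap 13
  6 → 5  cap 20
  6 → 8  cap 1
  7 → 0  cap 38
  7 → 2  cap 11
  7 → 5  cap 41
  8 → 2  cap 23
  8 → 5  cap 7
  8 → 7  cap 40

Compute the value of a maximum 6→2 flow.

augment #1: 6→0→2 bottleneck 9, total now 9
augment #2: 6→8→2 bottleneck 1, total now 10
augment #3: 6→3→7→2 bottleneck 11, total now 21
augment #4: 6→3→8→2 bottleneck 2, total now 23
augment #5: 6→5→4→8→2 bottleneck 11, total now 34

Maximum flow value: 34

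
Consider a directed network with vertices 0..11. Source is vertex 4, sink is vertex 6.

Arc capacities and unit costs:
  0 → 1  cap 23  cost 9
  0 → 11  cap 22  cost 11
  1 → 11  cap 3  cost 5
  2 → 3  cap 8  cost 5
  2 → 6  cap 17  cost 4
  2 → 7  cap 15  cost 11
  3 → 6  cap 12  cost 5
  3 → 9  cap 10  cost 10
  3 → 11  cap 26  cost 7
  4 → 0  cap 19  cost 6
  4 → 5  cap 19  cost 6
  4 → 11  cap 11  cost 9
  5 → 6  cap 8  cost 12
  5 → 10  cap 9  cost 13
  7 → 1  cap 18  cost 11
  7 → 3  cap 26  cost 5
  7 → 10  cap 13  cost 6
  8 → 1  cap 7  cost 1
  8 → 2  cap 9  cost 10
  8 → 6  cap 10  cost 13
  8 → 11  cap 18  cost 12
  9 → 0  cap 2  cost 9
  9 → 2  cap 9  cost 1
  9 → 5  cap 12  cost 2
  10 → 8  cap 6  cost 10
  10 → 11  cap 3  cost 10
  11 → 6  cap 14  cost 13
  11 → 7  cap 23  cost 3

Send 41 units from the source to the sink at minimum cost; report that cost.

Minimum cost for 41 units: 1122

shortest-cost path #1: 4→5→6 push 8 @ unit cost 18 (adds 144)
shortest-cost path #2: 4→11→6 push 11 @ unit cost 22 (adds 242)
shortest-cost path #3: 4→0→11→6 push 3 @ unit cost 30 (adds 90)
shortest-cost path #4: 4→0→11→7→3→6 push 12 @ unit cost 30 (adds 360)
shortest-cost path #5: 4→0→11→7→3→9→2→6 push 4 @ unit cost 40 (adds 160)
shortest-cost path #6: 4→5→10→8→6 push 3 @ unit cost 42 (adds 126)
total cost = 1122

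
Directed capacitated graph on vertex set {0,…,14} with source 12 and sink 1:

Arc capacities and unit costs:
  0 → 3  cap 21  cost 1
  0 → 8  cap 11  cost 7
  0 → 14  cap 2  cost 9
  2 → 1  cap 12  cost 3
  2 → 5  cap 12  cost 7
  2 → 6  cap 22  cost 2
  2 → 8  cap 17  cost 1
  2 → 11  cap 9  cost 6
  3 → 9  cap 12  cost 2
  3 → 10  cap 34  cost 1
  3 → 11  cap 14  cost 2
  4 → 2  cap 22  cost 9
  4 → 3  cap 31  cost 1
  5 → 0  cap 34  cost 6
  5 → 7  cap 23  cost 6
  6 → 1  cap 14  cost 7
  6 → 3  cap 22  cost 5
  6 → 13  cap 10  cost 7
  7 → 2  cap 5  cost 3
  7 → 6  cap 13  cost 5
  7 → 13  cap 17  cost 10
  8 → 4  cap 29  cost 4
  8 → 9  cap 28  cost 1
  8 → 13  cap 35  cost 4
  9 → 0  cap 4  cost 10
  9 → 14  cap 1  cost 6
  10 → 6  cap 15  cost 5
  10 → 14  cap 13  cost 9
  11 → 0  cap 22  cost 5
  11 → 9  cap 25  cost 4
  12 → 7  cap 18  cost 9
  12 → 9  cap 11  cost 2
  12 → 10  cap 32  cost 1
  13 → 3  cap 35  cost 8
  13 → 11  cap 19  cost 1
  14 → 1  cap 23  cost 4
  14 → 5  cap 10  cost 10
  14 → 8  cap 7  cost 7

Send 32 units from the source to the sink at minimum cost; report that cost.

Minimum cost for 32 units: 436

shortest-cost path #1: 12→9→14→1 push 1 @ unit cost 12 (adds 12)
shortest-cost path #2: 12→10→6→1 push 14 @ unit cost 13 (adds 182)
shortest-cost path #3: 12→10→14→1 push 13 @ unit cost 14 (adds 182)
shortest-cost path #4: 12→7→2→1 push 4 @ unit cost 15 (adds 60)
total cost = 436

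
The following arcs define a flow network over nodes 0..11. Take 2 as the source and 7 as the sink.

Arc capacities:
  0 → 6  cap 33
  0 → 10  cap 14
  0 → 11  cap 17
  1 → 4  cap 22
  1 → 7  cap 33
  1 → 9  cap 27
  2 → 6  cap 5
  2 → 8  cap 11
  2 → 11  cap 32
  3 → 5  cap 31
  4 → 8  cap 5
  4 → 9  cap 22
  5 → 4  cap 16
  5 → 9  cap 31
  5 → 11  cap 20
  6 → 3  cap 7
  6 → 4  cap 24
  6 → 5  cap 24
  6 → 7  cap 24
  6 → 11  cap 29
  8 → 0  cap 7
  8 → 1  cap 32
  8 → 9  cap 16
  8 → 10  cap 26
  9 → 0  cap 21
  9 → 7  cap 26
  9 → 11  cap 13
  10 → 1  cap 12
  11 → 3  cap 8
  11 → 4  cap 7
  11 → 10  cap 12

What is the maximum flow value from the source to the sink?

Maximum flow value: 43

augment #1: 2→6→7 bottleneck 5, total now 5
augment #2: 2→8→1→7 bottleneck 11, total now 16
augment #3: 2→11→4→9→7 bottleneck 7, total now 23
augment #4: 2→11→10→1→7 bottleneck 12, total now 35
augment #5: 2→11→3→5→9→7 bottleneck 8, total now 43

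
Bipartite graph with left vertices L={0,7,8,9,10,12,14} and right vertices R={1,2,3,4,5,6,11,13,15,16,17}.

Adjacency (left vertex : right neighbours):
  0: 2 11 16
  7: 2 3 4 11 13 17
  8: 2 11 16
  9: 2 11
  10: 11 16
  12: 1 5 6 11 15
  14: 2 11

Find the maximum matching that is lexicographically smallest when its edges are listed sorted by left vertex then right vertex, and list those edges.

Lex-smallest maximum matching: {(0,2), (7,3), (8,11), (10,16), (12,1)}

|M| = 5 (so the lex-smallest maximum matching has 5 edges)
process left vertices in ascending order; for each, take the smallest-labelled available neighbour that still permits 5 edges overall, or leave it unmatched if none does
lex-smallest matching: {0-2, 7-3, 8-11, 10-16, 12-1}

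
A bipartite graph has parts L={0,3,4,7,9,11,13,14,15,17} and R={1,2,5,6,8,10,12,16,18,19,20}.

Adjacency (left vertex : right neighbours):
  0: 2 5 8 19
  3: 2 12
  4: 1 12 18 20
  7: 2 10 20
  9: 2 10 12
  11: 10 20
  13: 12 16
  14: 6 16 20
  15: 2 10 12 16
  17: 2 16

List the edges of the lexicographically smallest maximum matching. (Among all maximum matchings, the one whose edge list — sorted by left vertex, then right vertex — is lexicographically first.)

Lex-smallest maximum matching: {(0,5), (3,2), (4,1), (7,10), (9,12), (11,20), (13,16), (14,6)}

|M| = 8 (so the lex-smallest maximum matching has 8 edges)
process left vertices in ascending order; for each, take the smallest-labelled available neighbour that still permits 8 edges overall, or leave it unmatched if none does
lex-smallest matching: {0-5, 3-2, 4-1, 7-10, 9-12, 11-20, 13-16, 14-6}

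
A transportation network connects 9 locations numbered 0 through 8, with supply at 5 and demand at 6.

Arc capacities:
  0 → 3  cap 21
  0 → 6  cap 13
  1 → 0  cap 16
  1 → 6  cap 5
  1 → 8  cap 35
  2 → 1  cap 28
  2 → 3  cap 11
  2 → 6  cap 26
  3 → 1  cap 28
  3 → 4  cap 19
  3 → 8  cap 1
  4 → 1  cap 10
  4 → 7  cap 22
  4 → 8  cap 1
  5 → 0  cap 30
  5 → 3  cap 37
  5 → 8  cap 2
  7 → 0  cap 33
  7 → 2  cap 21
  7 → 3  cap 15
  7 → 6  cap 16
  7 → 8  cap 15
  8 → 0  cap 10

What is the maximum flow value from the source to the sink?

Maximum flow value: 37

augment #1: 5→0→6 bottleneck 13, total now 13
augment #2: 5→3→1→6 bottleneck 5, total now 18
augment #3: 5→3→4→7→6 bottleneck 16, total now 34
augment #4: 5→3→4→7→2→6 bottleneck 3, total now 37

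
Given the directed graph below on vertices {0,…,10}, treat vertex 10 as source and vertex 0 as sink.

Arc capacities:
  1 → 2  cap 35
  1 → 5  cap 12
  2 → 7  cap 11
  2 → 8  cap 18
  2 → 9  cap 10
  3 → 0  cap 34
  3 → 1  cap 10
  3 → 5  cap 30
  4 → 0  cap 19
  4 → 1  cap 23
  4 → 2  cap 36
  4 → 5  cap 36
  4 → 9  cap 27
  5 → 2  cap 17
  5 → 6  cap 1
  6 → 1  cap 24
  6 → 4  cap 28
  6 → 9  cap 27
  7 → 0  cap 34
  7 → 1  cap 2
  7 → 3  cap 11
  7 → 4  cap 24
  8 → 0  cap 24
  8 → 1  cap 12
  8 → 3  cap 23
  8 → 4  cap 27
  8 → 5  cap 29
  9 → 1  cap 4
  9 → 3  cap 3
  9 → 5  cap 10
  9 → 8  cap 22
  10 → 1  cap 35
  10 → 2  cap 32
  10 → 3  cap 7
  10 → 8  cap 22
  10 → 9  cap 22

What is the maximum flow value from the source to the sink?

augment #1: 10→3→0 bottleneck 7, total now 7
augment #2: 10→8→0 bottleneck 22, total now 29
augment #3: 10→2→7→0 bottleneck 11, total now 40
augment #4: 10→2→8→0 bottleneck 2, total now 42
augment #5: 10→9→3→0 bottleneck 3, total now 45
augment #6: 10→2→8→3→0 bottleneck 16, total now 61
augment #7: 10→9→8→3→0 bottleneck 7, total now 68
augment #8: 10→9→8→4→0 bottleneck 12, total now 80
augment #9: 10→1→5→6→4→0 bottleneck 1, total now 81
augment #10: 10→2→9→8→4→0 bottleneck 3, total now 84

Maximum flow value: 84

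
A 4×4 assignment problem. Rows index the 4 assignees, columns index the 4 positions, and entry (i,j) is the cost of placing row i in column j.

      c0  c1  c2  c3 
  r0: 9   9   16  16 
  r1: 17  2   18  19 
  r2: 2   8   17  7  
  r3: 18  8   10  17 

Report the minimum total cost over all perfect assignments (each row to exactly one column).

Minimum assignment cost: 28

optimal assignment: row0→col0 (cost 9), row1→col1 (cost 2), row2→col3 (cost 7), row3→col2 (cost 10)
total = 9 + 2 + 7 + 10 = 28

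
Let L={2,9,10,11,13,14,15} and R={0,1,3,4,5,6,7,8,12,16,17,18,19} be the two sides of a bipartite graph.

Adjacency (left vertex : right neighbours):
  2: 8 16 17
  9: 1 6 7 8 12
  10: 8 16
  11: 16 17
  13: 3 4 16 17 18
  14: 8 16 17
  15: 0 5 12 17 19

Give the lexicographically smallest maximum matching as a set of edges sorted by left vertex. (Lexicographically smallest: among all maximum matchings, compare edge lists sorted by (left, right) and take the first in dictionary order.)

Lex-smallest maximum matching: {(2,8), (9,1), (10,16), (11,17), (13,3), (15,0)}

|M| = 6 (so the lex-smallest maximum matching has 6 edges)
process left vertices in ascending order; for each, take the smallest-labelled available neighbour that still permits 6 edges overall, or leave it unmatched if none does
lex-smallest matching: {2-8, 9-1, 10-16, 11-17, 13-3, 15-0}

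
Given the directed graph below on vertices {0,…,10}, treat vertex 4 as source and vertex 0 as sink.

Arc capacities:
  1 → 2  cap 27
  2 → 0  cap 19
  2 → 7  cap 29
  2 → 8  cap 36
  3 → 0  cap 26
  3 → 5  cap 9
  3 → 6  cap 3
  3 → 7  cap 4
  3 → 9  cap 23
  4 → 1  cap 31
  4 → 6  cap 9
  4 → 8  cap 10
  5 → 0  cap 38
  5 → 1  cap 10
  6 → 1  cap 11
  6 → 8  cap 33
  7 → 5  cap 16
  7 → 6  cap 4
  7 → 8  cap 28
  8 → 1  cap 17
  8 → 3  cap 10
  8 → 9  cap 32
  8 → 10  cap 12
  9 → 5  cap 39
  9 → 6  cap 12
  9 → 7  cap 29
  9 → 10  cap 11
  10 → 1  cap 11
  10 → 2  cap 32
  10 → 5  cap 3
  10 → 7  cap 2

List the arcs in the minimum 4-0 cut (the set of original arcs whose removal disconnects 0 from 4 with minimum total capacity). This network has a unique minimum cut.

augment #1: 4→1→2→0 push 19
augment #2: 4→8→3→0 push 10
augment #3: 4→1→2→7→5→0 push 8
augment #4: 4→6→8→9→5→0 push 9
max flow = 46; residual-reachable set from 4 gives S-side
cut edges (S→T): {(1,2), (4,6), (4,8)} total cap 46

Min-cut arcs: {(1,2), (4,6), (4,8)} (total capacity 46)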